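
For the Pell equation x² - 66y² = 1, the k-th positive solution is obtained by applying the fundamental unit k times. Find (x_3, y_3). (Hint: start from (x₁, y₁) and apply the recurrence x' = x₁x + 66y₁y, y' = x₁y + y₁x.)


Step 1: Find the fundamental solution (x₁, y₁) of x² - 66y² = 1.
  Expand √66 as a continued fraction. a₀ = ⌊√66⌋ = 8; iterate m_{k+1} = d_k·a_k − m_k, d_{k+1} = (66 − m_{k+1}²)/d_k, a_{k+1} = ⌊(a₀ + m_{k+1})/d_{k+1}⌋ (starting m₀ = 0, d₀ = 1), with convergents p_k = a_k·p_{k-1} + p_{k-2}, q_k = a_k·q_{k-1} + q_{k-2} (p₋₁ = 1, q₋₁ = 0):
  k = 0: a₀ = 8; p₀/q₀ = 8/1; p₀² − 66·q₀² = 64 − 66 = -2.
  k = 1: m = 8, d = 2, a = ⌊(8 + 8)/2⌋ = 8; p/q = (8·8 + 1)/(8·1 + 0) = 65/8; p² − 66·q² = 4225 − 4224 = 1.
  The first convergent with p² − 66·q² = 1 gives the fundamental solution (x₁, y₁) = (65, 8).
Step 2: Apply the recurrence (x_{n+1}, y_{n+1}) = (x₁x_n + 66y₁y_n, x₁y_n + y₁x_n) repeatedly.
  From (x_1, y_1) = (65, 8): x_2 = 65·65 + 66·8·8 = 8449; y_2 = 65·8 + 8·65 = 1040.
  From (x_2, y_2) = (8449, 1040): x_3 = 65·8449 + 66·8·1040 = 1098305; y_3 = 65·1040 + 8·8449 = 135192.
Step 3: Verify x_3² - 66·y_3² = 1206273873025 - 1206273873024 = 1 (should be 1). ✓

(x_1, y_1) = (65, 8); (x_3, y_3) = (1098305, 135192).


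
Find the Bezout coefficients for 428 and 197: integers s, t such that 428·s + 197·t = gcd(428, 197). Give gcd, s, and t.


Euclidean algorithm on (428, 197) — divide until remainder is 0:
  428 = 2 · 197 + 34
  197 = 5 · 34 + 27
  34 = 1 · 27 + 7
  27 = 3 · 7 + 6
  7 = 1 · 6 + 1
  6 = 6 · 1 + 0
gcd(428, 197) = 1.
Track Bezout coefficients alongside the remainders: start with r₀ = 428 = a·1 + b·0 (s = 1, t = 0) and r₁ = 197 = a·0 + b·1 (s = 0, t = 1); each new remainder r_{k+1} = r_{k-1} − q_k·r_k inherits s_{k+1} = s_{k-1} − q_k·s_k, t_{k+1} = t_{k-1} − q_k·t_k, so r_k = a·s_k + b·t_k at every step:
  q = 2: r = 34, s = 1 − 2·0 = 1, t = 0 − 2·1 = -2  (check: 428·1 + 197·(-2) = 34)
  q = 5: r = 27, s = 0 − 5·1 = -5, t = 1 − 5·(-2) = 11  (check: 428·(-5) + 197·11 = 27)
  q = 1: r = 7, s = 1 − 1·(-5) = 6, t = -2 − 1·11 = -13  (check: 428·6 + 197·(-13) = 7)
  q = 3: r = 6, s = -5 − 3·6 = -23, t = 11 − 3·(-13) = 50  (check: 428·(-23) + 197·50 = 6)
  q = 1: r = 1, s = 6 − 1·(-23) = 29, t = -13 − 1·50 = -63  (check: 428·29 + 197·(-63) = 1)
The row with r = 1 (the gcd) gives the Bezout coefficients s = 29, t = -63.
Result: 428 · (29) + 197 · (-63) = 1.

gcd(428, 197) = 1; s = 29, t = -63 (check: 428·29 + 197·(-63) = 1).


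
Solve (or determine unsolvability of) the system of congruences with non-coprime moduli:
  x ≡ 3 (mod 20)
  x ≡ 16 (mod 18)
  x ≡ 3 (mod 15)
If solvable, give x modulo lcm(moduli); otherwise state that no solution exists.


Moduli 20, 18, 15 are not pairwise coprime, so CRT works modulo lcm(m_i) when all pairwise compatibility conditions hold.
Pairwise compatibility: gcd(m_i, m_j) must divide a_i - a_j for every pair.
Merge one congruence at a time:
  Start: x ≡ 3 (mod 20).
  Combine with x ≡ 16 (mod 18): gcd(20, 18) = 2, and 16 - 3 = 13 is NOT divisible by 2.
    ⇒ system is inconsistent (no integer solution).

No solution (the system is inconsistent).


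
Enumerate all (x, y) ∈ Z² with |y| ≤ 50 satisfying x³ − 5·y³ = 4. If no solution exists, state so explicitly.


The equation is x³ - 5y³ = 4. For fixed y, x³ = 5·y³ + 4, so a solution requires the RHS to be a perfect cube.
Strategy: iterate y from -50 to 50, compute RHS = 5·y³ + 4, and check whether it is a (positive or negative) perfect cube.
Check small values of y:
  y = 0: RHS = 4 is not a perfect cube.
  y = 1: RHS = 9 is not a perfect cube.
  y = -1: RHS = -1 = (-1)³ ⇒ x = -1 works.
  y = 2: RHS = 44 is not a perfect cube.
  y = -2: RHS = -36 is not a perfect cube.
  y = 3: RHS = 139 is not a perfect cube.
  y = -3: RHS = -131 is not a perfect cube.
Continuing the search up to |y| = 50 finds no further solutions beyond those listed.
Collected solutions: (-1, -1).

Solutions (with |y| ≤ 50): (-1, -1).


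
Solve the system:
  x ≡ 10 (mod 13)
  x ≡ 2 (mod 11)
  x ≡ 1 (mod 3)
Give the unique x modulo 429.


Moduli 13, 11, 3 are pairwise coprime; by CRT there is a unique solution modulo M = 13 · 11 · 3 = 429.
Solve pairwise, accumulating the modulus:
  Start with x ≡ 10 (mod 13).
  Combine with x ≡ 2 (mod 11): since gcd(13, 11) = 1, we get a unique residue mod 143.
    Write x = 10 + 13·t and substitute into x ≡ 2 (mod 11): 13·t ≡ 2 − 10 = -8 (mod 11).
    Reduce coefficients mod 11: 2·t ≡ 3 (mod 11).
    The inverse of 2 mod 11 is 6 (since 2·6 = 12 = 1·11 + 1), so t ≡ 6·3 = 18 ≡ 7 (mod 11).
    Then x = 10 + 13·7 = 101, valid modulo lcm(13, 11) = 143: x ≡ 101 (mod 143).
  Combine with x ≡ 1 (mod 3): since gcd(143, 3) = 1, we get a unique residue mod 429.
    Write x = 101 + 143·t and substitute into x ≡ 1 (mod 3): 143·t ≡ 1 − 101 = -100 (mod 3).
    Reduce coefficients mod 3: 2·t ≡ 2 (mod 3).
    The inverse of 2 mod 3 is 2 (since 2·2 = 4 = 1·3 + 1), so t ≡ 2·2 = 4 ≡ 1 (mod 3).
    Then x = 101 + 143·1 = 244, valid modulo lcm(143, 3) = 429: x ≡ 244 (mod 429).
Verify: 244 mod 13 = 10 ✓, 244 mod 11 = 2 ✓, 244 mod 3 = 1 ✓.

x ≡ 244 (mod 429).


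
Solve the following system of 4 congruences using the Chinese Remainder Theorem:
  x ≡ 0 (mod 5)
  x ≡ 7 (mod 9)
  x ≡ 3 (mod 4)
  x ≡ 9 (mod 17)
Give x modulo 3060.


Product of moduli M = 5 · 9 · 4 · 17 = 3060.
Merge one congruence at a time:
  Start: x ≡ 0 (mod 5).
  Combine with x ≡ 7 (mod 9); new modulus lcm = 45.
    Write x = 0 + 5·t and substitute into x ≡ 7 (mod 9): 5·t ≡ 7 − 0 = 7 (mod 9).
    The inverse of 5 mod 9 is 2 (since 5·2 = 10 = 1·9 + 1), so t ≡ 2·7 = 14 ≡ 5 (mod 9).
    Then x = 0 + 5·5 = 25, valid modulo lcm(5, 9) = 45: x ≡ 25 (mod 45).
  Combine with x ≡ 3 (mod 4); new modulus lcm = 180.
    Write x = 25 + 45·t and substitute into x ≡ 3 (mod 4): 45·t ≡ 3 − 25 = -22 (mod 4).
    Reduce coefficients mod 4: 1·t ≡ 2 (mod 4).
    So t ≡ 2 (mod 4).
    Then x = 25 + 45·2 = 115, valid modulo lcm(45, 4) = 180: x ≡ 115 (mod 180).
  Combine with x ≡ 9 (mod 17); new modulus lcm = 3060.
    Write x = 115 + 180·t and substitute into x ≡ 9 (mod 17): 180·t ≡ 9 − 115 = -106 (mod 17).
    Reduce coefficients mod 17: 10·t ≡ 13 (mod 17).
    The inverse of 10 mod 17 is 12 (since 10·12 = 120 = 7·17 + 1), so t ≡ 12·13 = 156 ≡ 3 (mod 17).
    Then x = 115 + 180·3 = 655, valid modulo lcm(180, 17) = 3060: x ≡ 655 (mod 3060).
Verify against each original: 655 mod 5 = 0, 655 mod 9 = 7, 655 mod 4 = 3, 655 mod 17 = 9.

x ≡ 655 (mod 3060).


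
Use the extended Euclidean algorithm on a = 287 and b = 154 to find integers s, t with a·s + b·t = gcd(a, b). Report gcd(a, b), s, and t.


Euclidean algorithm on (287, 154) — divide until remainder is 0:
  287 = 1 · 154 + 133
  154 = 1 · 133 + 21
  133 = 6 · 21 + 7
  21 = 3 · 7 + 0
gcd(287, 154) = 7.
Track Bezout coefficients alongside the remainders: start with r₀ = 287 = a·1 + b·0 (s = 1, t = 0) and r₁ = 154 = a·0 + b·1 (s = 0, t = 1); each new remainder r_{k+1} = r_{k-1} − q_k·r_k inherits s_{k+1} = s_{k-1} − q_k·s_k, t_{k+1} = t_{k-1} − q_k·t_k, so r_k = a·s_k + b·t_k at every step:
  q = 1: r = 133, s = 1 − 1·0 = 1, t = 0 − 1·1 = -1  (check: 287·1 + 154·(-1) = 133)
  q = 1: r = 21, s = 0 − 1·1 = -1, t = 1 − 1·(-1) = 2  (check: 287·(-1) + 154·2 = 21)
  q = 6: r = 7, s = 1 − 6·(-1) = 7, t = -1 − 6·2 = -13  (check: 287·7 + 154·(-13) = 7)
The row with r = 7 (the gcd) gives the Bezout coefficients s = 7, t = -13.
Result: 287 · (7) + 154 · (-13) = 7.

gcd(287, 154) = 7; s = 7, t = -13 (check: 287·7 + 154·(-13) = 7).


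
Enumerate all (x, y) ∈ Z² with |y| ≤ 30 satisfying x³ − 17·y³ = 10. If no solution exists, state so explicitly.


The equation is x³ - 17y³ = 10. For fixed y, x³ = 17·y³ + 10, so a solution requires the RHS to be a perfect cube.
Strategy: iterate y from -30 to 30, compute RHS = 17·y³ + 10, and check whether it is a (positive or negative) perfect cube.
Check small values of y:
  y = 0: RHS = 10 is not a perfect cube.
  y = 1: RHS = 27 = (3)³ ⇒ x = 3 works.
  y = -1: RHS = -7 is not a perfect cube.
  y = 2: RHS = 146 is not a perfect cube.
  y = -2: RHS = -126 is not a perfect cube.
  y = 3: RHS = 469 is not a perfect cube.
  y = -3: RHS = -449 is not a perfect cube.
Continuing the search up to |y| = 30 finds no further solutions beyond those listed.
Collected solutions: (3, 1).

Solutions (with |y| ≤ 30): (3, 1).


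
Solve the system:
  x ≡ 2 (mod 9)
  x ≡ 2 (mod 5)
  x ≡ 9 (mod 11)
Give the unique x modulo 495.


Moduli 9, 5, 11 are pairwise coprime; by CRT there is a unique solution modulo M = 9 · 5 · 11 = 495.
Solve pairwise, accumulating the modulus:
  Start with x ≡ 2 (mod 9).
  Combine with x ≡ 2 (mod 5): since gcd(9, 5) = 1, we get a unique residue mod 45.
    Write x = 2 + 9·t and substitute into x ≡ 2 (mod 5): 9·t ≡ 2 − 2 = 0 (mod 5).
    Reduce coefficients mod 5: 4·t ≡ 0 (mod 5).
    The inverse of 4 mod 5 is 4 (since 4·4 = 16 = 3·5 + 1), so t ≡ 4·0 = 0 ≡ 0 (mod 5).
    Then x = 2 + 9·0 = 2, valid modulo lcm(9, 5) = 45: x ≡ 2 (mod 45).
  Combine with x ≡ 9 (mod 11): since gcd(45, 11) = 1, we get a unique residue mod 495.
    Write x = 2 + 45·t and substitute into x ≡ 9 (mod 11): 45·t ≡ 9 − 2 = 7 (mod 11).
    Reduce coefficients mod 11: 1·t ≡ 7 (mod 11).
    So t ≡ 7 (mod 11).
    Then x = 2 + 45·7 = 317, valid modulo lcm(45, 11) = 495: x ≡ 317 (mod 495).
Verify: 317 mod 9 = 2 ✓, 317 mod 5 = 2 ✓, 317 mod 11 = 9 ✓.

x ≡ 317 (mod 495).


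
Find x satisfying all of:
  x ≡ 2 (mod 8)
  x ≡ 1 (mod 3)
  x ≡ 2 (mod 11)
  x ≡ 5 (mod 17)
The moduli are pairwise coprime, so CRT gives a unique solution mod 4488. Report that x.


Product of moduli M = 8 · 3 · 11 · 17 = 4488.
Merge one congruence at a time:
  Start: x ≡ 2 (mod 8).
  Combine with x ≡ 1 (mod 3); new modulus lcm = 24.
    Write x = 2 + 8·t and substitute into x ≡ 1 (mod 3): 8·t ≡ 1 − 2 = -1 (mod 3).
    Reduce coefficients mod 3: 2·t ≡ 2 (mod 3).
    The inverse of 2 mod 3 is 2 (since 2·2 = 4 = 1·3 + 1), so t ≡ 2·2 = 4 ≡ 1 (mod 3).
    Then x = 2 + 8·1 = 10, valid modulo lcm(8, 3) = 24: x ≡ 10 (mod 24).
  Combine with x ≡ 2 (mod 11); new modulus lcm = 264.
    Write x = 10 + 24·t and substitute into x ≡ 2 (mod 11): 24·t ≡ 2 − 10 = -8 (mod 11).
    Reduce coefficients mod 11: 2·t ≡ 3 (mod 11).
    The inverse of 2 mod 11 is 6 (since 2·6 = 12 = 1·11 + 1), so t ≡ 6·3 = 18 ≡ 7 (mod 11).
    Then x = 10 + 24·7 = 178, valid modulo lcm(24, 11) = 264: x ≡ 178 (mod 264).
  Combine with x ≡ 5 (mod 17); new modulus lcm = 4488.
    Write x = 178 + 264·t and substitute into x ≡ 5 (mod 17): 264·t ≡ 5 − 178 = -173 (mod 17).
    Reduce coefficients mod 17: 9·t ≡ 14 (mod 17).
    The inverse of 9 mod 17 is 2 (since 9·2 = 18 = 1·17 + 1), so t ≡ 2·14 = 28 ≡ 11 (mod 17).
    Then x = 178 + 264·11 = 3082, valid modulo lcm(264, 17) = 4488: x ≡ 3082 (mod 4488).
Verify against each original: 3082 mod 8 = 2, 3082 mod 3 = 1, 3082 mod 11 = 2, 3082 mod 17 = 5.

x ≡ 3082 (mod 4488).


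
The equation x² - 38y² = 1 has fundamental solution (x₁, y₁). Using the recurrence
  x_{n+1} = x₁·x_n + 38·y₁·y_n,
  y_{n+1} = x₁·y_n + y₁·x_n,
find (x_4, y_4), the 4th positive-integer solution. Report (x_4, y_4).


Step 1: Find the fundamental solution (x₁, y₁) of x² - 38y² = 1.
  Expand √38 as a continued fraction. a₀ = ⌊√38⌋ = 6; iterate m_{k+1} = d_k·a_k − m_k, d_{k+1} = (38 − m_{k+1}²)/d_k, a_{k+1} = ⌊(a₀ + m_{k+1})/d_{k+1}⌋ (starting m₀ = 0, d₀ = 1), with convergents p_k = a_k·p_{k-1} + p_{k-2}, q_k = a_k·q_{k-1} + q_{k-2} (p₋₁ = 1, q₋₁ = 0):
  k = 0: a₀ = 6; p₀/q₀ = 6/1; p₀² − 38·q₀² = 36 − 38 = -2.
  k = 1: m = 6, d = 2, a = ⌊(6 + 6)/2⌋ = 6; p/q = (6·6 + 1)/(6·1 + 0) = 37/6; p² − 38·q² = 1369 − 1368 = 1.
  The first convergent with p² − 38·q² = 1 gives the fundamental solution (x₁, y₁) = (37, 6).
Step 2: Apply the recurrence (x_{n+1}, y_{n+1}) = (x₁x_n + 38y₁y_n, x₁y_n + y₁x_n) repeatedly.
  From (x_1, y_1) = (37, 6): x_2 = 37·37 + 38·6·6 = 2737; y_2 = 37·6 + 6·37 = 444.
  From (x_2, y_2) = (2737, 444): x_3 = 37·2737 + 38·6·444 = 202501; y_3 = 37·444 + 6·2737 = 32850.
  From (x_3, y_3) = (202501, 32850): x_4 = 37·202501 + 38·6·32850 = 14982337; y_4 = 37·32850 + 6·202501 = 2430456.
Step 3: Verify x_4² - 38·y_4² = 224470421981569 - 224470421981568 = 1 (should be 1). ✓

(x_1, y_1) = (37, 6); (x_4, y_4) = (14982337, 2430456).


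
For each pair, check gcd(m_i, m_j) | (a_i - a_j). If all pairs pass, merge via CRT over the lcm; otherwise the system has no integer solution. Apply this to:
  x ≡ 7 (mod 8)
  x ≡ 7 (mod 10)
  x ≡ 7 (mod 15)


Moduli 8, 10, 15 are not pairwise coprime, so CRT works modulo lcm(m_i) when all pairwise compatibility conditions hold.
Pairwise compatibility: gcd(m_i, m_j) must divide a_i - a_j for every pair.
Merge one congruence at a time:
  Start: x ≡ 7 (mod 8).
  Combine with x ≡ 7 (mod 10): gcd(8, 10) = 2; 7 - 7 = 0, which IS divisible by 2, so compatible.
    Write x = 7 + 8·t and substitute into x ≡ 7 (mod 10): 8·t ≡ 7 − 7 = 0 (mod 10).
    Divide the congruence (and modulus) by g = 2: 4·t ≡ 0 (mod 5).
    The inverse of 4 mod 5 is 4 (since 4·4 = 16 = 3·5 + 1), so t ≡ 4·0 = 0 ≡ 0 (mod 5).
    Then x = 7 + 8·0 = 7, valid modulo lcm(8, 10) = 40: x ≡ 7 (mod 40).
  Combine with x ≡ 7 (mod 15): gcd(40, 15) = 5; 7 - 7 = 0, which IS divisible by 5, so compatible.
    Write x = 7 + 40·t and substitute into x ≡ 7 (mod 15): 40·t ≡ 7 − 7 = 0 (mod 15).
    Divide the congruence (and modulus) by g = 5: 8·t ≡ 0 (mod 3).
    Reduce coefficients mod 3: 2·t ≡ 0 (mod 3).
    The inverse of 2 mod 3 is 2 (since 2·2 = 4 = 1·3 + 1), so t ≡ 2·0 = 0 ≡ 0 (mod 3).
    Then x = 7 + 40·0 = 7, valid modulo lcm(40, 15) = 120: x ≡ 7 (mod 120).
Verify: 7 mod 8 = 7, 7 mod 10 = 7, 7 mod 15 = 7.

x ≡ 7 (mod 120).


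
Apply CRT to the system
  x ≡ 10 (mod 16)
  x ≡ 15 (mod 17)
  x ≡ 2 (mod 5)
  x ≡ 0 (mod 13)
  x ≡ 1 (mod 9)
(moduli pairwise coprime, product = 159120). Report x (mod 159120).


Product of moduli M = 16 · 17 · 5 · 13 · 9 = 159120.
Merge one congruence at a time:
  Start: x ≡ 10 (mod 16).
  Combine with x ≡ 15 (mod 17); new modulus lcm = 272.
    Write x = 10 + 16·t and substitute into x ≡ 15 (mod 17): 16·t ≡ 15 − 10 = 5 (mod 17).
    The inverse of 16 mod 17 is 16 (since 16·16 = 256 = 15·17 + 1), so t ≡ 16·5 = 80 ≡ 12 (mod 17).
    Then x = 10 + 16·12 = 202, valid modulo lcm(16, 17) = 272: x ≡ 202 (mod 272).
  Combine with x ≡ 2 (mod 5); new modulus lcm = 1360.
    Write x = 202 + 272·t and substitute into x ≡ 2 (mod 5): 272·t ≡ 2 − 202 = -200 (mod 5).
    Reduce coefficients mod 5: 2·t ≡ 0 (mod 5).
    The inverse of 2 mod 5 is 3 (since 2·3 = 6 = 1·5 + 1), so t ≡ 3·0 = 0 ≡ 0 (mod 5).
    Then x = 202 + 272·0 = 202, valid modulo lcm(272, 5) = 1360: x ≡ 202 (mod 1360).
  Combine with x ≡ 0 (mod 13); new modulus lcm = 17680.
    Write x = 202 + 1360·t and substitute into x ≡ 0 (mod 13): 1360·t ≡ 0 − 202 = -202 (mod 13).
    Reduce coefficients mod 13: 8·t ≡ 6 (mod 13).
    The inverse of 8 mod 13 is 5 (since 8·5 = 40 = 3·13 + 1), so t ≡ 5·6 = 30 ≡ 4 (mod 13).
    Then x = 202 + 1360·4 = 5642, valid modulo lcm(1360, 13) = 17680: x ≡ 5642 (mod 17680).
  Combine with x ≡ 1 (mod 9); new modulus lcm = 159120.
    Write x = 5642 + 17680·t and substitute into x ≡ 1 (mod 9): 17680·t ≡ 1 − 5642 = -5641 (mod 9).
    Reduce coefficients mod 9: 4·t ≡ 2 (mod 9).
    The inverse of 4 mod 9 is 7 (since 4·7 = 28 = 3·9 + 1), so t ≡ 7·2 = 14 ≡ 5 (mod 9).
    Then x = 5642 + 17680·5 = 94042, valid modulo lcm(17680, 9) = 159120: x ≡ 94042 (mod 159120).
Verify against each original: 94042 mod 16 = 10, 94042 mod 17 = 15, 94042 mod 5 = 2, 94042 mod 13 = 0, 94042 mod 9 = 1.

x ≡ 94042 (mod 159120).


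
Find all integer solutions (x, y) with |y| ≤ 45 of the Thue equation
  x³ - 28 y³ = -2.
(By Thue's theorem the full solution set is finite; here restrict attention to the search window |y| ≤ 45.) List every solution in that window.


The equation is x³ - 28y³ = -2. For fixed y, x³ = 28·y³ − 2, so a solution requires the RHS to be a perfect cube.
Strategy: iterate y from -45 to 45, compute RHS = 28·y³ − 2, and check whether it is a (positive or negative) perfect cube.
Check small values of y:
  y = 0: RHS = -2 is not a perfect cube.
  y = 1: RHS = 26 is not a perfect cube.
  y = -1: RHS = -30 is not a perfect cube.
  y = 2: RHS = 222 is not a perfect cube.
  y = -2: RHS = -226 is not a perfect cube.
  y = 3: RHS = 754 is not a perfect cube.
  y = -3: RHS = -758 is not a perfect cube.
Continuing the search up to |y| = 45 finds no solutions either.
No (x, y) in the scanned range satisfies the equation.

No integer solutions with |y| ≤ 45.


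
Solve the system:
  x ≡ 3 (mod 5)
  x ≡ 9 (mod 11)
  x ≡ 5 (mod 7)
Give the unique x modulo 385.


Moduli 5, 11, 7 are pairwise coprime; by CRT there is a unique solution modulo M = 5 · 11 · 7 = 385.
Solve pairwise, accumulating the modulus:
  Start with x ≡ 3 (mod 5).
  Combine with x ≡ 9 (mod 11): since gcd(5, 11) = 1, we get a unique residue mod 55.
    Write x = 3 + 5·t and substitute into x ≡ 9 (mod 11): 5·t ≡ 9 − 3 = 6 (mod 11).
    The inverse of 5 mod 11 is 9 (since 5·9 = 45 = 4·11 + 1), so t ≡ 9·6 = 54 ≡ 10 (mod 11).
    Then x = 3 + 5·10 = 53, valid modulo lcm(5, 11) = 55: x ≡ 53 (mod 55).
  Combine with x ≡ 5 (mod 7): since gcd(55, 7) = 1, we get a unique residue mod 385.
    Write x = 53 + 55·t and substitute into x ≡ 5 (mod 7): 55·t ≡ 5 − 53 = -48 (mod 7).
    Reduce coefficients mod 7: 6·t ≡ 1 (mod 7).
    The inverse of 6 mod 7 is 6 (since 6·6 = 36 = 5·7 + 1), so t ≡ 6·1 = 6 ≡ 6 (mod 7).
    Then x = 53 + 55·6 = 383, valid modulo lcm(55, 7) = 385: x ≡ 383 (mod 385).
Verify: 383 mod 5 = 3 ✓, 383 mod 11 = 9 ✓, 383 mod 7 = 5 ✓.

x ≡ 383 (mod 385).


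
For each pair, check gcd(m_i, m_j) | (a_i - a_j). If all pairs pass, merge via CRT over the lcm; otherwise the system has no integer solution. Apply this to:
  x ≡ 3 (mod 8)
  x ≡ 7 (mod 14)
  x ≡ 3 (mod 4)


Moduli 8, 14, 4 are not pairwise coprime, so CRT works modulo lcm(m_i) when all pairwise compatibility conditions hold.
Pairwise compatibility: gcd(m_i, m_j) must divide a_i - a_j for every pair.
Merge one congruence at a time:
  Start: x ≡ 3 (mod 8).
  Combine with x ≡ 7 (mod 14): gcd(8, 14) = 2; 7 - 3 = 4, which IS divisible by 2, so compatible.
    Write x = 3 + 8·t and substitute into x ≡ 7 (mod 14): 8·t ≡ 7 − 3 = 4 (mod 14).
    Divide the congruence (and modulus) by g = 2: 4·t ≡ 2 (mod 7).
    The inverse of 4 mod 7 is 2 (since 4·2 = 8 = 1·7 + 1), so t ≡ 2·2 = 4 ≡ 4 (mod 7).
    Then x = 3 + 8·4 = 35, valid modulo lcm(8, 14) = 56: x ≡ 35 (mod 56).
  Combine with x ≡ 3 (mod 4): gcd(56, 4) = 4; 3 - 35 = -32, which IS divisible by 4, so compatible.
    Write x = 35 + 56·t and substitute into x ≡ 3 (mod 4): 56·t ≡ 3 − 35 = -32 (mod 4).
    Divide the congruence (and modulus) by g = 4: 14·t ≡ -8 (mod 1).
    Modulo 1 every t works; take t = 0.
    Then x = 35 + 56·0 = 35, valid modulo lcm(56, 4) = 56: x ≡ 35 (mod 56).
Verify: 35 mod 8 = 3, 35 mod 14 = 7, 35 mod 4 = 3.

x ≡ 35 (mod 56).


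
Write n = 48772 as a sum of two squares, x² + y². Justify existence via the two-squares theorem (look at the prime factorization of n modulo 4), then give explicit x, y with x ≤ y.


Step 1: Factor n = 48772 = 2^2 · 89 · 137.
Step 2: Check the mod-4 condition on each prime factor: 2 = 2 (special); 89 ≡ 1 (mod 4), exponent 1; 137 ≡ 1 (mod 4), exponent 1.
All primes ≡ 3 (mod 4) appear to even exponent (or don't appear), so by the two-squares theorem n IS expressible as a sum of two squares.
Step 3: Build a representation. Group n = k² · m with k = 2 and m = 89 · 137 = 12193 (a product of primes ≡ 1 (mod 4)); a representation of m scales to one of n via (k·x)² + (k·y)² = k²(x² + y²). Each prime p ≡ 1 (mod 4) is itself a sum of two squares; find a² by testing p − a² for a perfect square:
  89: 89 − 1² = 88, 89 − 2² = 85, 89 − 3² = 80, 89 − 4² = 73, 89 − 5² = 64 = 8² ⇒ 89 = 5² + 8².
  137: 137 − 1² = 136, 137 − 2² = 133, 137 − 3² = 128, 137 − 4² = 121 = 11² ⇒ 137 = 4² + 11².
  Combine using the Brahmagupta–Fibonacci identity (a² + b²)(c² + d²) = (ac − bd)² + (ad + bc)² = (ac + bd)² + (ad − bc)²:
  89 · 137 = 12193: from (5² + 8²)(4² + 11²), take (5·4 − 8·11, 5·11 + 8·4) = (20 − 88, 55 + 32) = (-68, 87); dropping signs (only squares matter) gives (68, 87); check 68² + 87² = 4624 + 7569 = 12193 ✓.
  Scale by k = 2: (2·68, 2·87) = (136, 174).
Step 4: Order so x ≤ y and verify: 136² + 174² = 18496 + 30276 = 48772 = n. ✓

n = 48772 = 136² + 174² (one valid representation with x ≤ y).


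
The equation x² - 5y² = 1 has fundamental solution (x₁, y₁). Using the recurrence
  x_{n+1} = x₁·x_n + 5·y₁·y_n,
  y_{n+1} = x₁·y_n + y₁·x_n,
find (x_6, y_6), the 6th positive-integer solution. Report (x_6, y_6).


Step 1: Find the fundamental solution (x₁, y₁) of x² - 5y² = 1.
  Expand √5 as a continued fraction. a₀ = ⌊√5⌋ = 2; iterate m_{k+1} = d_k·a_k − m_k, d_{k+1} = (5 − m_{k+1}²)/d_k, a_{k+1} = ⌊(a₀ + m_{k+1})/d_{k+1}⌋ (starting m₀ = 0, d₀ = 1), with convergents p_k = a_k·p_{k-1} + p_{k-2}, q_k = a_k·q_{k-1} + q_{k-2} (p₋₁ = 1, q₋₁ = 0):
  k = 0: a₀ = 2; p₀/q₀ = 2/1; p₀² − 5·q₀² = 4 − 5 = -1.
  k = 1: m = 2, d = 1, a = ⌊(2 + 2)/1⌋ = 4; p/q = (4·2 + 1)/(4·1 + 0) = 9/4; p² − 5·q² = 81 − 80 = 1.
  The first convergent with p² − 5·q² = 1 gives the fundamental solution (x₁, y₁) = (9, 4).
Step 2: Apply the recurrence (x_{n+1}, y_{n+1}) = (x₁x_n + 5y₁y_n, x₁y_n + y₁x_n) repeatedly.
  From (x_1, y_1) = (9, 4): x_2 = 9·9 + 5·4·4 = 161; y_2 = 9·4 + 4·9 = 72.
  From (x_2, y_2) = (161, 72): x_3 = 9·161 + 5·4·72 = 2889; y_3 = 9·72 + 4·161 = 1292.
  From (x_3, y_3) = (2889, 1292): x_4 = 9·2889 + 5·4·1292 = 51841; y_4 = 9·1292 + 4·2889 = 23184.
  From (x_4, y_4) = (51841, 23184): x_5 = 9·51841 + 5·4·23184 = 930249; y_5 = 9·23184 + 4·51841 = 416020.
  From (x_5, y_5) = (930249, 416020): x_6 = 9·930249 + 5·4·416020 = 16692641; y_6 = 9·416020 + 4·930249 = 7465176.
Step 3: Verify x_6² - 5·y_6² = 278644263554881 - 278644263554880 = 1 (should be 1). ✓

(x_1, y_1) = (9, 4); (x_6, y_6) = (16692641, 7465176).


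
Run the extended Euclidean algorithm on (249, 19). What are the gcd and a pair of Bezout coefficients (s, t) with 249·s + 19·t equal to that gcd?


Euclidean algorithm on (249, 19) — divide until remainder is 0:
  249 = 13 · 19 + 2
  19 = 9 · 2 + 1
  2 = 2 · 1 + 0
gcd(249, 19) = 1.
Track Bezout coefficients alongside the remainders: start with r₀ = 249 = a·1 + b·0 (s = 1, t = 0) and r₁ = 19 = a·0 + b·1 (s = 0, t = 1); each new remainder r_{k+1} = r_{k-1} − q_k·r_k inherits s_{k+1} = s_{k-1} − q_k·s_k, t_{k+1} = t_{k-1} − q_k·t_k, so r_k = a·s_k + b·t_k at every step:
  q = 13: r = 2, s = 1 − 13·0 = 1, t = 0 − 13·1 = -13  (check: 249·1 + 19·(-13) = 2)
  q = 9: r = 1, s = 0 − 9·1 = -9, t = 1 − 9·(-13) = 118  (check: 249·(-9) + 19·118 = 1)
The row with r = 1 (the gcd) gives the Bezout coefficients s = -9, t = 118.
Result: 249 · (-9) + 19 · (118) = 1.

gcd(249, 19) = 1; s = -9, t = 118 (check: 249·(-9) + 19·118 = 1).


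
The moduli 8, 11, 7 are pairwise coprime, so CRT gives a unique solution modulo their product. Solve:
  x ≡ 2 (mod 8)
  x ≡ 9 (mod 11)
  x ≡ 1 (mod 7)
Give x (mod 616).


Moduli 8, 11, 7 are pairwise coprime; by CRT there is a unique solution modulo M = 8 · 11 · 7 = 616.
Solve pairwise, accumulating the modulus:
  Start with x ≡ 2 (mod 8).
  Combine with x ≡ 9 (mod 11): since gcd(8, 11) = 1, we get a unique residue mod 88.
    Write x = 2 + 8·t and substitute into x ≡ 9 (mod 11): 8·t ≡ 9 − 2 = 7 (mod 11).
    The inverse of 8 mod 11 is 7 (since 8·7 = 56 = 5·11 + 1), so t ≡ 7·7 = 49 ≡ 5 (mod 11).
    Then x = 2 + 8·5 = 42, valid modulo lcm(8, 11) = 88: x ≡ 42 (mod 88).
  Combine with x ≡ 1 (mod 7): since gcd(88, 7) = 1, we get a unique residue mod 616.
    Write x = 42 + 88·t and substitute into x ≡ 1 (mod 7): 88·t ≡ 1 − 42 = -41 (mod 7).
    Reduce coefficients mod 7: 4·t ≡ 1 (mod 7).
    The inverse of 4 mod 7 is 2 (since 4·2 = 8 = 1·7 + 1), so t ≡ 2·1 = 2 ≡ 2 (mod 7).
    Then x = 42 + 88·2 = 218, valid modulo lcm(88, 7) = 616: x ≡ 218 (mod 616).
Verify: 218 mod 8 = 2 ✓, 218 mod 11 = 9 ✓, 218 mod 7 = 1 ✓.

x ≡ 218 (mod 616).


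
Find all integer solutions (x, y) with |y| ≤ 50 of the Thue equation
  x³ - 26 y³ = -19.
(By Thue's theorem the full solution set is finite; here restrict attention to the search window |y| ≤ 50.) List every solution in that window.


The equation is x³ - 26y³ = -19. For fixed y, x³ = 26·y³ − 19, so a solution requires the RHS to be a perfect cube.
Strategy: iterate y from -50 to 50, compute RHS = 26·y³ − 19, and check whether it is a (positive or negative) perfect cube.
Check small values of y:
  y = 0: RHS = -19 is not a perfect cube.
  y = 1: RHS = 7 is not a perfect cube.
  y = -1: RHS = -45 is not a perfect cube.
  y = 2: RHS = 189 is not a perfect cube.
  y = -2: RHS = -227 is not a perfect cube.
  y = 3: RHS = 683 is not a perfect cube.
  y = -3: RHS = -721 is not a perfect cube.
Continuing the search up to |y| = 50 finds no solutions either.
No (x, y) in the scanned range satisfies the equation.

No integer solutions with |y| ≤ 50.


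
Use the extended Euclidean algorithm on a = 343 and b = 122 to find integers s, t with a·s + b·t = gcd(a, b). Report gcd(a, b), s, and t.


Euclidean algorithm on (343, 122) — divide until remainder is 0:
  343 = 2 · 122 + 99
  122 = 1 · 99 + 23
  99 = 4 · 23 + 7
  23 = 3 · 7 + 2
  7 = 3 · 2 + 1
  2 = 2 · 1 + 0
gcd(343, 122) = 1.
Track Bezout coefficients alongside the remainders: start with r₀ = 343 = a·1 + b·0 (s = 1, t = 0) and r₁ = 122 = a·0 + b·1 (s = 0, t = 1); each new remainder r_{k+1} = r_{k-1} − q_k·r_k inherits s_{k+1} = s_{k-1} − q_k·s_k, t_{k+1} = t_{k-1} − q_k·t_k, so r_k = a·s_k + b·t_k at every step:
  q = 2: r = 99, s = 1 − 2·0 = 1, t = 0 − 2·1 = -2  (check: 343·1 + 122·(-2) = 99)
  q = 1: r = 23, s = 0 − 1·1 = -1, t = 1 − 1·(-2) = 3  (check: 343·(-1) + 122·3 = 23)
  q = 4: r = 7, s = 1 − 4·(-1) = 5, t = -2 − 4·3 = -14  (check: 343·5 + 122·(-14) = 7)
  q = 3: r = 2, s = -1 − 3·5 = -16, t = 3 − 3·(-14) = 45  (check: 343·(-16) + 122·45 = 2)
  q = 3: r = 1, s = 5 − 3·(-16) = 53, t = -14 − 3·45 = -149  (check: 343·53 + 122·(-149) = 1)
The row with r = 1 (the gcd) gives the Bezout coefficients s = 53, t = -149.
Result: 343 · (53) + 122 · (-149) = 1.

gcd(343, 122) = 1; s = 53, t = -149 (check: 343·53 + 122·(-149) = 1).


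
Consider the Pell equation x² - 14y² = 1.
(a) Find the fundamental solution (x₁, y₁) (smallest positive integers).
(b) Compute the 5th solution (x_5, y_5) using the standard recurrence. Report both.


Step 1: Find the fundamental solution (x₁, y₁) of x² - 14y² = 1.
  Expand √14 as a continued fraction. a₀ = ⌊√14⌋ = 3; iterate m_{k+1} = d_k·a_k − m_k, d_{k+1} = (14 − m_{k+1}²)/d_k, a_{k+1} = ⌊(a₀ + m_{k+1})/d_{k+1}⌋ (starting m₀ = 0, d₀ = 1), with convergents p_k = a_k·p_{k-1} + p_{k-2}, q_k = a_k·q_{k-1} + q_{k-2} (p₋₁ = 1, q₋₁ = 0):
  k = 0: a₀ = 3; p₀/q₀ = 3/1; p₀² − 14·q₀² = 9 − 14 = -5.
  k = 1: m = 3, d = 5, a = ⌊(3 + 3)/5⌋ = 1; p/q = (1·3 + 1)/(1·1 + 0) = 4/1; p² − 14·q² = 16 − 14 = 2.
  k = 2: m = 2, d = 2, a = ⌊(3 + 2)/2⌋ = 2; p/q = (2·4 + 3)/(2·1 + 1) = 11/3; p² − 14·q² = 121 − 126 = -5.
  k = 3: m = 2, d = 5, a = ⌊(3 + 2)/5⌋ = 1; p/q = (1·11 + 4)/(1·3 + 1) = 15/4; p² − 14·q² = 225 − 224 = 1.
  The first convergent with p² − 14·q² = 1 gives the fundamental solution (x₁, y₁) = (15, 4).
Step 2: Apply the recurrence (x_{n+1}, y_{n+1}) = (x₁x_n + 14y₁y_n, x₁y_n + y₁x_n) repeatedly.
  From (x_1, y_1) = (15, 4): x_2 = 15·15 + 14·4·4 = 449; y_2 = 15·4 + 4·15 = 120.
  From (x_2, y_2) = (449, 120): x_3 = 15·449 + 14·4·120 = 13455; y_3 = 15·120 + 4·449 = 3596.
  From (x_3, y_3) = (13455, 3596): x_4 = 15·13455 + 14·4·3596 = 403201; y_4 = 15·3596 + 4·13455 = 107760.
  From (x_4, y_4) = (403201, 107760): x_5 = 15·403201 + 14·4·107760 = 12082575; y_5 = 15·107760 + 4·403201 = 3229204.
Step 3: Verify x_5² - 14·y_5² = 145988618630625 - 145988618630624 = 1 (should be 1). ✓

(x_1, y_1) = (15, 4); (x_5, y_5) = (12082575, 3229204).


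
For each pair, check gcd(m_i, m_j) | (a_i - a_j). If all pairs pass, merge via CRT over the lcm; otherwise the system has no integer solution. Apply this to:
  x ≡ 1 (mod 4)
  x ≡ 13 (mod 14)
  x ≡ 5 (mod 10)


Moduli 4, 14, 10 are not pairwise coprime, so CRT works modulo lcm(m_i) when all pairwise compatibility conditions hold.
Pairwise compatibility: gcd(m_i, m_j) must divide a_i - a_j for every pair.
Merge one congruence at a time:
  Start: x ≡ 1 (mod 4).
  Combine with x ≡ 13 (mod 14): gcd(4, 14) = 2; 13 - 1 = 12, which IS divisible by 2, so compatible.
    Write x = 1 + 4·t and substitute into x ≡ 13 (mod 14): 4·t ≡ 13 − 1 = 12 (mod 14).
    Divide the congruence (and modulus) by g = 2: 2·t ≡ 6 (mod 7).
    The inverse of 2 mod 7 is 4 (since 2·4 = 8 = 1·7 + 1), so t ≡ 4·6 = 24 ≡ 3 (mod 7).
    Then x = 1 + 4·3 = 13, valid modulo lcm(4, 14) = 28: x ≡ 13 (mod 28).
  Combine with x ≡ 5 (mod 10): gcd(28, 10) = 2; 5 - 13 = -8, which IS divisible by 2, so compatible.
    Write x = 13 + 28·t and substitute into x ≡ 5 (mod 10): 28·t ≡ 5 − 13 = -8 (mod 10).
    Divide the congruence (and modulus) by g = 2: 14·t ≡ -4 (mod 5).
    Reduce coefficients mod 5: 4·t ≡ 1 (mod 5).
    The inverse of 4 mod 5 is 4 (since 4·4 = 16 = 3·5 + 1), so t ≡ 4·1 = 4 ≡ 4 (mod 5).
    Then x = 13 + 28·4 = 125, valid modulo lcm(28, 10) = 140: x ≡ 125 (mod 140).
Verify: 125 mod 4 = 1, 125 mod 14 = 13, 125 mod 10 = 5.

x ≡ 125 (mod 140).


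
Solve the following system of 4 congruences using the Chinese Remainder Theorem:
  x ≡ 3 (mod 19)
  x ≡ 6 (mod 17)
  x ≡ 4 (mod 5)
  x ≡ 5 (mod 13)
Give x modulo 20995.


Product of moduli M = 19 · 17 · 5 · 13 = 20995.
Merge one congruence at a time:
  Start: x ≡ 3 (mod 19).
  Combine with x ≡ 6 (mod 17); new modulus lcm = 323.
    Write x = 3 + 19·t and substitute into x ≡ 6 (mod 17): 19·t ≡ 6 − 3 = 3 (mod 17).
    Reduce coefficients mod 17: 2·t ≡ 3 (mod 17).
    The inverse of 2 mod 17 is 9 (since 2·9 = 18 = 1·17 + 1), so t ≡ 9·3 = 27 ≡ 10 (mod 17).
    Then x = 3 + 19·10 = 193, valid modulo lcm(19, 17) = 323: x ≡ 193 (mod 323).
  Combine with x ≡ 4 (mod 5); new modulus lcm = 1615.
    Write x = 193 + 323·t and substitute into x ≡ 4 (mod 5): 323·t ≡ 4 − 193 = -189 (mod 5).
    Reduce coefficients mod 5: 3·t ≡ 1 (mod 5).
    The inverse of 3 mod 5 is 2 (since 3·2 = 6 = 1·5 + 1), so t ≡ 2·1 = 2 ≡ 2 (mod 5).
    Then x = 193 + 323·2 = 839, valid modulo lcm(323, 5) = 1615: x ≡ 839 (mod 1615).
  Combine with x ≡ 5 (mod 13); new modulus lcm = 20995.
    Write x = 839 + 1615·t and substitute into x ≡ 5 (mod 13): 1615·t ≡ 5 − 839 = -834 (mod 13).
    Reduce coefficients mod 13: 3·t ≡ 11 (mod 13).
    The inverse of 3 mod 13 is 9 (since 3·9 = 27 = 2·13 + 1), so t ≡ 9·11 = 99 ≡ 8 (mod 13).
    Then x = 839 + 1615·8 = 13759, valid modulo lcm(1615, 13) = 20995: x ≡ 13759 (mod 20995).
Verify against each original: 13759 mod 19 = 3, 13759 mod 17 = 6, 13759 mod 5 = 4, 13759 mod 13 = 5.

x ≡ 13759 (mod 20995).


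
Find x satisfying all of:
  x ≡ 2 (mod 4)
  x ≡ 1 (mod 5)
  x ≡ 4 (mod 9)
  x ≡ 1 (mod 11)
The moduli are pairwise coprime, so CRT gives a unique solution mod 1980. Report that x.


Product of moduli M = 4 · 5 · 9 · 11 = 1980.
Merge one congruence at a time:
  Start: x ≡ 2 (mod 4).
  Combine with x ≡ 1 (mod 5); new modulus lcm = 20.
    Write x = 2 + 4·t and substitute into x ≡ 1 (mod 5): 4·t ≡ 1 − 2 = -1 (mod 5).
    Reduce coefficients mod 5: 4·t ≡ 4 (mod 5).
    The inverse of 4 mod 5 is 4 (since 4·4 = 16 = 3·5 + 1), so t ≡ 4·4 = 16 ≡ 1 (mod 5).
    Then x = 2 + 4·1 = 6, valid modulo lcm(4, 5) = 20: x ≡ 6 (mod 20).
  Combine with x ≡ 4 (mod 9); new modulus lcm = 180.
    Write x = 6 + 20·t and substitute into x ≡ 4 (mod 9): 20·t ≡ 4 − 6 = -2 (mod 9).
    Reduce coefficients mod 9: 2·t ≡ 7 (mod 9).
    The inverse of 2 mod 9 is 5 (since 2·5 = 10 = 1·9 + 1), so t ≡ 5·7 = 35 ≡ 8 (mod 9).
    Then x = 6 + 20·8 = 166, valid modulo lcm(20, 9) = 180: x ≡ 166 (mod 180).
  Combine with x ≡ 1 (mod 11); new modulus lcm = 1980.
    Write x = 166 + 180·t and substitute into x ≡ 1 (mod 11): 180·t ≡ 1 − 166 = -165 (mod 11).
    Reduce coefficients mod 11: 4·t ≡ 0 (mod 11).
    The inverse of 4 mod 11 is 3 (since 4·3 = 12 = 1·11 + 1), so t ≡ 3·0 = 0 ≡ 0 (mod 11).
    Then x = 166 + 180·0 = 166, valid modulo lcm(180, 11) = 1980: x ≡ 166 (mod 1980).
Verify against each original: 166 mod 4 = 2, 166 mod 5 = 1, 166 mod 9 = 4, 166 mod 11 = 1.

x ≡ 166 (mod 1980).


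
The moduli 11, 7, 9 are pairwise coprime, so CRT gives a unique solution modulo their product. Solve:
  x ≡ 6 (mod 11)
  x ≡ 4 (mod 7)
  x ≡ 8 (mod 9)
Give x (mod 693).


Moduli 11, 7, 9 are pairwise coprime; by CRT there is a unique solution modulo M = 11 · 7 · 9 = 693.
Solve pairwise, accumulating the modulus:
  Start with x ≡ 6 (mod 11).
  Combine with x ≡ 4 (mod 7): since gcd(11, 7) = 1, we get a unique residue mod 77.
    Write x = 6 + 11·t and substitute into x ≡ 4 (mod 7): 11·t ≡ 4 − 6 = -2 (mod 7).
    Reduce coefficients mod 7: 4·t ≡ 5 (mod 7).
    The inverse of 4 mod 7 is 2 (since 4·2 = 8 = 1·7 + 1), so t ≡ 2·5 = 10 ≡ 3 (mod 7).
    Then x = 6 + 11·3 = 39, valid modulo lcm(11, 7) = 77: x ≡ 39 (mod 77).
  Combine with x ≡ 8 (mod 9): since gcd(77, 9) = 1, we get a unique residue mod 693.
    Write x = 39 + 77·t and substitute into x ≡ 8 (mod 9): 77·t ≡ 8 − 39 = -31 (mod 9).
    Reduce coefficients mod 9: 5·t ≡ 5 (mod 9).
    The inverse of 5 mod 9 is 2 (since 5·2 = 10 = 1·9 + 1), so t ≡ 2·5 = 10 ≡ 1 (mod 9).
    Then x = 39 + 77·1 = 116, valid modulo lcm(77, 9) = 693: x ≡ 116 (mod 693).
Verify: 116 mod 11 = 6 ✓, 116 mod 7 = 4 ✓, 116 mod 9 = 8 ✓.

x ≡ 116 (mod 693).


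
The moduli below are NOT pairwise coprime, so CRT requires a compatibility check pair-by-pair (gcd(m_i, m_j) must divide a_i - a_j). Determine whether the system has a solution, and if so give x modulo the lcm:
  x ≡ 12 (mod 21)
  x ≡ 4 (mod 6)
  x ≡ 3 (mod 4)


Moduli 21, 6, 4 are not pairwise coprime, so CRT works modulo lcm(m_i) when all pairwise compatibility conditions hold.
Pairwise compatibility: gcd(m_i, m_j) must divide a_i - a_j for every pair.
Merge one congruence at a time:
  Start: x ≡ 12 (mod 21).
  Combine with x ≡ 4 (mod 6): gcd(21, 6) = 3, and 4 - 12 = -8 is NOT divisible by 3.
    ⇒ system is inconsistent (no integer solution).

No solution (the system is inconsistent).


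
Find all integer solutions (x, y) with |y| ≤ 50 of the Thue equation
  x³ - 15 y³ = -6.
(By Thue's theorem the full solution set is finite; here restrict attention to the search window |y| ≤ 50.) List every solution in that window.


The equation is x³ - 15y³ = -6. For fixed y, x³ = 15·y³ − 6, so a solution requires the RHS to be a perfect cube.
Strategy: iterate y from -50 to 50, compute RHS = 15·y³ − 6, and check whether it is a (positive or negative) perfect cube.
Check small values of y:
  y = 0: RHS = -6 is not a perfect cube.
  y = 1: RHS = 9 is not a perfect cube.
  y = -1: RHS = -21 is not a perfect cube.
  y = 2: RHS = 114 is not a perfect cube.
  y = -2: RHS = -126 is not a perfect cube.
  y = 3: RHS = 399 is not a perfect cube.
  y = -3: RHS = -411 is not a perfect cube.
Continuing the search up to |y| = 50 finds no solutions either.
No (x, y) in the scanned range satisfies the equation.

No integer solutions with |y| ≤ 50.


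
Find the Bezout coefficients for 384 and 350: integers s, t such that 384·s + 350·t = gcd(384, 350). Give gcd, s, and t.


Euclidean algorithm on (384, 350) — divide until remainder is 0:
  384 = 1 · 350 + 34
  350 = 10 · 34 + 10
  34 = 3 · 10 + 4
  10 = 2 · 4 + 2
  4 = 2 · 2 + 0
gcd(384, 350) = 2.
Track Bezout coefficients alongside the remainders: start with r₀ = 384 = a·1 + b·0 (s = 1, t = 0) and r₁ = 350 = a·0 + b·1 (s = 0, t = 1); each new remainder r_{k+1} = r_{k-1} − q_k·r_k inherits s_{k+1} = s_{k-1} − q_k·s_k, t_{k+1} = t_{k-1} − q_k·t_k, so r_k = a·s_k + b·t_k at every step:
  q = 1: r = 34, s = 1 − 1·0 = 1, t = 0 − 1·1 = -1  (check: 384·1 + 350·(-1) = 34)
  q = 10: r = 10, s = 0 − 10·1 = -10, t = 1 − 10·(-1) = 11  (check: 384·(-10) + 350·11 = 10)
  q = 3: r = 4, s = 1 − 3·(-10) = 31, t = -1 − 3·11 = -34  (check: 384·31 + 350·(-34) = 4)
  q = 2: r = 2, s = -10 − 2·31 = -72, t = 11 − 2·(-34) = 79  (check: 384·(-72) + 350·79 = 2)
The row with r = 2 (the gcd) gives the Bezout coefficients s = -72, t = 79.
Result: 384 · (-72) + 350 · (79) = 2.

gcd(384, 350) = 2; s = -72, t = 79 (check: 384·(-72) + 350·79 = 2).


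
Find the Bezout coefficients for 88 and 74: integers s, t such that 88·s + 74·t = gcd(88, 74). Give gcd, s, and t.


Euclidean algorithm on (88, 74) — divide until remainder is 0:
  88 = 1 · 74 + 14
  74 = 5 · 14 + 4
  14 = 3 · 4 + 2
  4 = 2 · 2 + 0
gcd(88, 74) = 2.
Track Bezout coefficients alongside the remainders: start with r₀ = 88 = a·1 + b·0 (s = 1, t = 0) and r₁ = 74 = a·0 + b·1 (s = 0, t = 1); each new remainder r_{k+1} = r_{k-1} − q_k·r_k inherits s_{k+1} = s_{k-1} − q_k·s_k, t_{k+1} = t_{k-1} − q_k·t_k, so r_k = a·s_k + b·t_k at every step:
  q = 1: r = 14, s = 1 − 1·0 = 1, t = 0 − 1·1 = -1  (check: 88·1 + 74·(-1) = 14)
  q = 5: r = 4, s = 0 − 5·1 = -5, t = 1 − 5·(-1) = 6  (check: 88·(-5) + 74·6 = 4)
  q = 3: r = 2, s = 1 − 3·(-5) = 16, t = -1 − 3·6 = -19  (check: 88·16 + 74·(-19) = 2)
The row with r = 2 (the gcd) gives the Bezout coefficients s = 16, t = -19.
Result: 88 · (16) + 74 · (-19) = 2.

gcd(88, 74) = 2; s = 16, t = -19 (check: 88·16 + 74·(-19) = 2).


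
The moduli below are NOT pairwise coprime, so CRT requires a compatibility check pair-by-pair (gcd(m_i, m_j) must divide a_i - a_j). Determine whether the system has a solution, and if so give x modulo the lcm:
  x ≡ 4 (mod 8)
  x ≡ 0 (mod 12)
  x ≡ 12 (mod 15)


Moduli 8, 12, 15 are not pairwise coprime, so CRT works modulo lcm(m_i) when all pairwise compatibility conditions hold.
Pairwise compatibility: gcd(m_i, m_j) must divide a_i - a_j for every pair.
Merge one congruence at a time:
  Start: x ≡ 4 (mod 8).
  Combine with x ≡ 0 (mod 12): gcd(8, 12) = 4; 0 - 4 = -4, which IS divisible by 4, so compatible.
    Write x = 4 + 8·t and substitute into x ≡ 0 (mod 12): 8·t ≡ 0 − 4 = -4 (mod 12).
    Divide the congruence (and modulus) by g = 4: 2·t ≡ -1 (mod 3).
    Reduce coefficients mod 3: 2·t ≡ 2 (mod 3).
    The inverse of 2 mod 3 is 2 (since 2·2 = 4 = 1·3 + 1), so t ≡ 2·2 = 4 ≡ 1 (mod 3).
    Then x = 4 + 8·1 = 12, valid modulo lcm(8, 12) = 24: x ≡ 12 (mod 24).
  Combine with x ≡ 12 (mod 15): gcd(24, 15) = 3; 12 - 12 = 0, which IS divisible by 3, so compatible.
    Write x = 12 + 24·t and substitute into x ≡ 12 (mod 15): 24·t ≡ 12 − 12 = 0 (mod 15).
    Divide the congruence (and modulus) by g = 3: 8·t ≡ 0 (mod 5).
    Reduce coefficients mod 5: 3·t ≡ 0 (mod 5).
    The inverse of 3 mod 5 is 2 (since 3·2 = 6 = 1·5 + 1), so t ≡ 2·0 = 0 ≡ 0 (mod 5).
    Then x = 12 + 24·0 = 12, valid modulo lcm(24, 15) = 120: x ≡ 12 (mod 120).
Verify: 12 mod 8 = 4, 12 mod 12 = 0, 12 mod 15 = 12.

x ≡ 12 (mod 120).
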